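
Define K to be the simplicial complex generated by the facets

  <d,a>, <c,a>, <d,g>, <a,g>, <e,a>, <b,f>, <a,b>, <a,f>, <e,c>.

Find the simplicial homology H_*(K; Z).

H_0 = Z,  H_1 = Z^3.

K has 7 vertices, 9 edges.
rank ∂_0 = 0, rank ∂_1 = 6 ⇒ b_0 = 7 − 0 − 6 = 1; all invariant factors of ∂_1 are 1 so no torsion. So H_0 ≅ Z.
rank ∂_1 = 6, rank ∂_2 = 0 ⇒ b_1 = 9 − 6 − 0 = 3. So H_1 ≅ Z^3.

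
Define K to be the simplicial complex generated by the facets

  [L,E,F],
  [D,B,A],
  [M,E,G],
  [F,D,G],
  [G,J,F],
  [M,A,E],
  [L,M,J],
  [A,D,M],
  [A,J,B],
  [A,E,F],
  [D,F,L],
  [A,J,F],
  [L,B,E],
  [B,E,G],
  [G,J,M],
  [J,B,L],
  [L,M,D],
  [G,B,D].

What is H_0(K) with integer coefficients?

H_0 ≅ Z.

Take the total order A < B < D < E < F < G < J < L < M on the vertex set. Then K (dimension 2) consists of the simplices:

  0-simplices (9): A, B, D, E, F, G, J, L, M
  1-simplices (27): AB, AD, AE, AF, AJ, AM, BD, BE, BG, BJ, BL, DF, DG, DL, DM, EF, EG, EL, EM, FG, FJ, FL, GJ, GM, JL, JM, LM
  2-simplices (18): ABD, ABJ, ADM, AEF, AEM, AFJ, BDG, BEG, BEL, BJL, DFG, DFL, DLM, EFL, EGM, FGJ, GJM, JLM

so the chain groups are C_0 ≅ Z^9, C_1 ≅ Z^27, C_2 ≅ Z^18.

The boundary map ∂_1: C_1 → C_0 is given by ∂[p,q] = [q] − [p].
As a 9×27 matrix over Z this has rank 8, with invariant factors (1,1,1,1,1,1,1,1).

∂_2: C_2 → C_1 sends each 2-simplex [p,q,r] to [q,r] − [p,r] + [p,q]. For instance
  ∂AEF = EF − AF + AE,
  ∂DFL = FL − DL + DF.
This gives a 27×18 integer matrix of rank 17; reducing to Smith normal form yields diagonal entries (1,1,1,1,1,1,1,1,1,1,1,1,1,1,1,1,1).

Now H_k = ker ∂_k / im ∂_{k+1}, so:

  H_0: rank C_0 − rank ∂_1 = 9 − 8 = 1, and the invariant factors of ∂_1 are all 1, so H_0 ≅ Z.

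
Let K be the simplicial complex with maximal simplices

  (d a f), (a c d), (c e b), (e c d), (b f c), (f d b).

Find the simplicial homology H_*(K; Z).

H_0 = Z,  H_1 = Z,  H_2 = 0.

Take the total order a < b < c < d < e < f on the vertex set. Then K (dimension 2) consists of the simplices:

  0-simplices (6): a, b, c, d, e, f
  1-simplices (12): ac, ad, af, bc, bd, be, bf, cd, ce, cf, de, df
  2-simplices (6): acd, adf, bce, bcf, bdf, cde

Hence C_0 ≅ Z^6, C_1 ≅ Z^12, C_2 ≅ Z^6.

∂_1: C_1 → C_0 sends each edge [p,q] (with p < q) to q − p. For instance
  ∂bf = f − b.
The 6×12 boundary matrix has rank 5 and Smith normal form diag(1,1,1,1,1).

The boundary map ∂_2: C_2 → C_1 maps a triangle to the signed sum of its edges. For instance
  ∂bcf = cf − bf + bc,
  ∂acd = cd − ad + ac.
This gives a 12×6 integer matrix of rank 6; reducing to Smith normal form yields diagonal entries (1,1,1,1,1,1).

From H_k ≅ ker(∂_k) / im(∂_{k+1}) we obtain:

  H_0: rank C_0 − rank ∂_1 = 6 − 5 = 1, and the invariant factors of ∂_1 are all 1, so H_0 ≅ Z.
  H_1: rank ker ∂_1 − rank ∂_2 = (12 − 5) − 6 = 1, and the invariant factors of ∂_2 are all 1, so H_1 ≅ Z.
  H_2: rank ker ∂_2 − rank ∂_3 = (6 − 6) − 0 = 0, and there is no ∂_3, so H_2 ≅ 0.

As a check, the Euler characteristic is 6 − 12 + 6 = 0, which agrees with 1 − 1 + 0 = 0.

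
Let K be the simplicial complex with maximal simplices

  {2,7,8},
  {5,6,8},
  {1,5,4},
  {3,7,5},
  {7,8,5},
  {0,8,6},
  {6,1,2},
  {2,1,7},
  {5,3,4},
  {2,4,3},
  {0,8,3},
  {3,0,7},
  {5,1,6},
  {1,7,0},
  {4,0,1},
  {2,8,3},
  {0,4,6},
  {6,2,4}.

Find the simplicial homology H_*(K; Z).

H_0 = Z,  H_1 = Z ⊕ Z/2,  H_2 = 0.

We work with the vertex ordering 0 < 1 < 2 < 3 < 4 < 5 < 6 < 7 < 8. The simplices of K, each written with vertices in increasing order, are:

  0-simplices (9): [0], [1], [2], [3], [4], [5], [6], [7], [8]
  1-simplices (27): (27 of them)
  2-simplices (18): [0,1,4], [0,1,7], [0,3,7], [0,3,8], [0,4,6], [0,6,8], [1,2,6], [1,2,7], [1,4,5], [1,5,6], [2,3,4], [2,3,8], [2,4,6], [2,7,8], [3,4,5], [3,5,7], [5,6,8], [5,7,8]

Hence C_0 ≅ Z^9, C_1 ≅ Z^27, C_2 ≅ Z^18.

Boundary ∂_1: C_1 → C_0 maps an edge to its endpoints' difference, ∂[p,q] = q − p. For instance
  ∂[6,8] = [8] − [6].
The 9×27 boundary matrix has rank 8 and Smith normal form diag(1,1,1,1,1,1,1,1).

∂_2: C_2 → C_1 sends each 2-simplex [p,q,r] to [q,r] − [p,r] + [p,q]. For instance
  ∂[1,2,6] = [2,6] − [1,6] + [1,2],
  ∂[5,7,8] = [7,8] − [5,8] + [5,7].
This gives a 27×18 integer matrix of rank 18; reducing to Smith normal form yields diagonal entries (1,1,1,1,1,1,1,1,1,1,1,1,1,1,1,1,1,2).

From H_k ≅ ker(∂_k) / im(∂_{k+1}) we obtain:

  H_0: rank C_0 − rank ∂_1 = 9 − 8 = 1, and the invariant factors of ∂_1 are all 1, so H_0 = Z.
  H_1: rank ker ∂_1 − rank ∂_2 = (27 − 8) − 18 = 1, and ∂_2 has invariant factor 2 > 1, so H_1 = Z ⊕ Z/2.
  H_2: rank ker ∂_2 − rank ∂_3 = (18 − 18) − 0 = 0, and there is no ∂_3, so H_2 = 0.

As a check, the Euler characteristic is 9 − 27 + 18 = 0, which agrees with 1 − 1 + 0 = 0.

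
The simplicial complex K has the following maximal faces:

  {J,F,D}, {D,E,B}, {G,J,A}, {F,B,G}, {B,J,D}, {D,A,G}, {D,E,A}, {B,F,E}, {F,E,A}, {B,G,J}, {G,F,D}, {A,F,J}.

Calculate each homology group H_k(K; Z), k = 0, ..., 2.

H_0 = Z,  H_1 = Z/2,  H_2 = 0.

K has 7 vertices, 18 edges, 12 triangles.
rank ∂_0 = 0, rank ∂_1 = 6 ⇒ b_0 = 7 − 0 − 6 = 1; all invariant factors of ∂_1 are 1 so no torsion. So H_0 = Z.
rank ∂_1 = 6, rank ∂_2 = 12 ⇒ b_1 = 18 − 6 − 12 = 0; ∂_2 has invariant factor(s) [2] giving torsion. So H_1 = Z/2.
rank ∂_2 = 12, rank ∂_3 = 0 ⇒ b_2 = 12 − 12 − 0 = 0. So H_2 = 0.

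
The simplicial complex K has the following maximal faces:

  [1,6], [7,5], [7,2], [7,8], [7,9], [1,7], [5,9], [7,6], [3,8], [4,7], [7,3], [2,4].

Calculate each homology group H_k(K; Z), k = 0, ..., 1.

We work with the vertex ordering 1 < 2 < 3 < 4 < 5 < 6 < 7 < 8 < 9. The simplices of K, each written with vertices in increasing order, are:

  0-simplices (9): [1], [2], [3], [4], [5], [6], [7], [8], [9]
  1-simplices (12): [1,6], [1,7], [2,4], [2,7], [3,7], [3,8], [4,7], [5,7], [5,9], [6,7], [7,8], [7,9]

so the chain groups are C_0 ≅ Z^9, C_1 ≅ Z^12.

The boundary map ∂_1: C_1 → C_0 sends each edge [p,q] (with p < q) to q − p.
The 9×12 boundary matrix has rank 8 and Smith normal form diag(1,1,1,1,1,1,1,1).

Reading off H_k = ker ∂_k / im ∂_{k+1}:

  H_0: rank C_0 − rank ∂_1 = 9 − 8 = 1, and the invariant factors of ∂_1 are all 1, so H_0 ≅ Z.
  H_1: rank ker ∂_1 − rank ∂_2 = (12 − 8) − 0 = 4, and there is no ∂_2, so H_1 ≅ Z^4.

As a check, the Euler characteristic is 9 − 12 = -3, which agrees with 1 − 4 = -3.
(K is a triangulation of a wedge of 4 circles.)

H_0 ≅ Z,  H_1 ≅ Z^4.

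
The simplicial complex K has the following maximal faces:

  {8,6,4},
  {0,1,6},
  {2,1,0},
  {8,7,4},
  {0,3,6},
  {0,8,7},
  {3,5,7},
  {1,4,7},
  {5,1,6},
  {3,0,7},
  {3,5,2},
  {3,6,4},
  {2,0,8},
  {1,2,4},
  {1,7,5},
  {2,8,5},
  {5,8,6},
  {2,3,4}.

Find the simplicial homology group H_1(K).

H_1 = Z^2.

Take the total order 0 < 1 < 2 < 3 < 4 < 5 < 6 < 7 < 8 on the vertex set. Then K (dimension 2) consists of the simplices:

  0-simplices (9): [0], [1], [2], [3], [4], [5], [6], [7], [8]
  1-simplices (27): (27 of them)
  2-simplices (18): [0,1,2], [0,1,6], [0,2,8], [0,3,6], [0,3,7], [0,7,8], [1,2,4], [1,4,7], [1,5,6], [1,5,7], [2,3,4], [2,3,5], [2,5,8], [3,4,6], [3,5,7], [4,6,8], [4,7,8], [5,6,8]

Hence C_0 ≅ Z^9, C_1 ≅ Z^27, C_2 ≅ Z^18.

The boundary map ∂_1: C_1 → C_0 maps an edge to its endpoints' difference, ∂[p,q] = q − p.
As a 9×27 matrix over Z this has rank 8, with invariant factors (1,1,1,1,1,1,1,1).

∂_2: C_2 → C_1 acts by ∂[p,q,r] = [q,r] − [p,r] + [p,q]. For instance
  ∂[0,7,8] = [7,8] − [0,8] + [0,7],
  ∂[1,2,4] = [2,4] − [1,4] + [1,2].
The 27×18 boundary matrix has rank 17 and Smith normal form diag(1,1,1,1,1,1,1,1,1,1,1,1,1,1,1,1,1).

Reading off H_k = ker ∂_k / im ∂_{k+1}:

  H_1: rank ker ∂_1 − rank ∂_2 = (27 − 8) − 17 = 2, and the invariant factors of ∂_2 are all 1, so H_1 ≅ Z^2.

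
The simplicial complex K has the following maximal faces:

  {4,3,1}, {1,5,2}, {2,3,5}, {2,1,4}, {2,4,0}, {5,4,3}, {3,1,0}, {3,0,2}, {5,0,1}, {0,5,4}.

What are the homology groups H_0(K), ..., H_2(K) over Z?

We work with the vertex ordering 0 < 1 < 2 < 3 < 4 < 5. The simplices of K, each written with vertices in increasing order, are:

  0-simplices (6): [0], [1], [2], [3], [4], [5]
  1-simplices (15): [0,1], [0,2], [0,3], [0,4], [0,5], [1,2], [1,3], [1,4], [1,5], [2,3], [2,4], [2,5], [3,4], [3,5], [4,5]
  2-simplices (10): [0,1,3], [0,1,5], [0,2,3], [0,2,4], [0,4,5], [1,2,4], [1,2,5], [1,3,4], [2,3,5], [3,4,5]

giving chain groups C_0 ≅ Z^6, C_1 ≅ Z^15, C_2 ≅ Z^10.

The boundary map ∂_1: C_1 → C_0 sends each edge [p,q] (with p < q) to q − p. For instance
  ∂[4,5] = [5] − [4].
The 6×15 boundary matrix has rank 5 and Smith normal form diag(1,1,1,1,1).

∂_2: C_2 → C_1 acts by ∂[p,q,r] = [q,r] − [p,r] + [p,q]. For instance
  ∂[1,2,5] = [2,5] − [1,5] + [1,2],
  ∂[0,1,3] = [1,3] − [0,3] + [0,1].
The 15×10 boundary matrix has rank 10 and Smith normal form diag(1,1,1,1,1,1,1,1,1,2).

Computing H_k = (kernel of ∂_k) / (image of ∂_{k+1}):

  H_0: rank C_0 − rank ∂_1 = 6 − 5 = 1, and the invariant factors of ∂_1 are all 1, so H_0 ≅ Z.
  H_1: rank ker ∂_1 − rank ∂_2 = (15 − 5) − 10 = 0, and ∂_2 has invariant factor 2 > 1, so H_1 ≅ Z/2.
  H_2: rank ker ∂_2 − rank ∂_3 = (10 − 10) − 0 = 0, and there is no ∂_3, so H_2 ≅ 0.

H_0 = Z,  H_1 = Z/2,  H_2 = 0.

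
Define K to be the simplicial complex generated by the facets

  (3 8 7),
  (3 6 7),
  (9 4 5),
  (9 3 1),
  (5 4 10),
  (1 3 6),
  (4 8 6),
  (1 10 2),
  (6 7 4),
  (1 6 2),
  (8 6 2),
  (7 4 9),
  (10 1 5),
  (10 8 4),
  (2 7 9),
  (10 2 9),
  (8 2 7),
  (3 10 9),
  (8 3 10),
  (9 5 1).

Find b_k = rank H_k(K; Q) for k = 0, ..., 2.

b_0 = 1, b_1 = 1, b_2 = 0.

Take the total order 1 < 2 < 3 < 4 < 5 < 6 < 7 < 8 < 9 < 10 on the vertex set. Then K (dimension 2) consists of the simplices:

  0-simplices (10): [1], [2], [3], [4], [5], [6], [7], [8], [9], [10]
  1-simplices (30): (30 of them)
  2-simplices (20): (20 of them)

Hence C_0 ≅ Z^10, C_1 ≅ Z^30, C_2 ≅ Z^20.

Boundary ∂_1: C_1 → C_0 sends each edge [p,q] (with p < q) to q − p.
This gives a 10×30 integer matrix of rank 9; reducing to Smith normal form yields diagonal entries (1,1,1,1,1,1,1,1,1).

The boundary map ∂_2: C_2 → C_1 maps a triangle to the signed sum of its edges. For instance
  ∂[1,5,10] = [5,10] − [1,10] + [1,5],
  ∂[4,5,9] = [5,9] − [4,9] + [4,5].
This gives a 30×20 integer matrix of rank 20; reducing to Smith normal form yields diagonal entries (1,1,1,1,1,1,1,1,1,1,1,1,1,1,1,1,1,1,1,2).

Now H_k = ker ∂_k / im ∂_{k+1}, so:

  H_0: rank C_0 − rank ∂_1 = 10 − 9 = 1, and the invariant factors of ∂_1 are all 1, so H_0 ≅ Z.
  H_1: rank ker ∂_1 − rank ∂_2 = (30 − 9) − 20 = 1, and ∂_2 has invariant factor 2 > 1, so H_1 ≅ Z ⊕ Z_2.
  H_2: rank ker ∂_2 − rank ∂_3 = (20 − 20) − 0 = 0, and there is no ∂_3, so H_2 ≅ 0.

(K is a triangulation of the Klein bottle.)

Hence the Betti numbers are b_0 = 1, b_1 = 1, b_2 = 0.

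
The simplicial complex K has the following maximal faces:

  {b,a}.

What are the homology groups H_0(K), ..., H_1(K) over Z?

Take the total order a < b on the vertex set. Then K (dimension 1) consists of the simplices:

  0-simplices (2): a, b
  1-simplices (1): ab

giving chain groups C_0 ≅ Z^2, C_1 ≅ Z^1.

∂_1: C_1 → C_0 maps an edge to its endpoints' difference, ∂[p,q] = q − p. For instance
  ∂ab = b − a.
As a 2×1 matrix over Z this has rank 1, with invariant factors (1).

Reading off H_k = ker ∂_k / im ∂_{k+1}:

  H_0: rank C_0 − rank ∂_1 = 2 − 1 = 1, and the invariant factors of ∂_1 are all 1, so H_0 ≅ Z.
  H_1: rank ker ∂_1 − rank ∂_2 = (1 − 1) − 0 = 0, and there is no ∂_2, so H_1 ≅ 0.

As a check, the Euler characteristic is 2 − 1 = 1, which agrees with 1 − 0 = 1.

H_0 = Z,  H_1 = 0.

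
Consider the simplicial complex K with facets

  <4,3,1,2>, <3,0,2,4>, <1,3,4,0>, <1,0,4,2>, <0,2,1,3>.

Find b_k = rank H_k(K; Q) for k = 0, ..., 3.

We work with the vertex ordering 0 < 1 < 2 < 3 < 4. The simplices of K, each written with vertices in increasing order, are:

  0-simplices (5): [0], [1], [2], [3], [4]
  1-simplices (10): [0,1], [0,2], [0,3], [0,4], [1,2], [1,3], [1,4], [2,3], [2,4], [3,4]
  2-simplices (10): [0,1,2], [0,1,3], [0,1,4], [0,2,3], [0,2,4], [0,3,4], [1,2,3], [1,2,4], [1,3,4], [2,3,4]
  3-simplices (5): [0,1,2,3], [0,1,2,4], [0,1,3,4], [0,2,3,4], [1,2,3,4]

so the chain groups are C_0 ≅ Z^5, C_1 ≅ Z^10, C_2 ≅ Z^10, C_3 ≅ Z^5.

The boundary map ∂_1: C_1 → C_0 maps an edge to its endpoints' difference, ∂[p,q] = q − p.
As a 5×10 matrix over Z this has rank 4, with invariant factors (1,1,1,1).

∂_2: C_2 → C_1 acts by ∂[p,q,r] = [q,r] − [p,r] + [p,q]. For instance
  ∂[0,1,3] = [1,3] − [0,3] + [0,1],
  ∂[2,3,4] = [3,4] − [2,4] + [2,3].
This gives a 10×10 integer matrix of rank 6; reducing to Smith normal form yields diagonal entries (1,1,1,1,1,1).

Boundary ∂_3: C_3 → C_2 sends each 3-simplex σ to the alternating sum Σ_i (−1)^i (σ with its i-th vertex removed). For instance
  ∂[1,2,3,4] = [2,3,4] − [1,3,4] + [1,2,4] − [1,2,3],
  ∂[0,1,3,4] = [1,3,4] − [0,3,4] + [0,1,4] − [0,1,3].
The resulting 10×5 matrix has rank 4, and its Smith normal form has invariant factors (1,1,1,1).

Reading off H_k = ker ∂_k / im ∂_{k+1}:

  H_0: rank C_0 − rank ∂_1 = 5 − 4 = 1, and the invariant factors of ∂_1 are all 1, so H_0 = Z.
  H_1: rank ker ∂_1 − rank ∂_2 = (10 − 4) − 6 = 0, and the invariant factors of ∂_2 are all 1, so H_1 = 0.
  H_2: rank ker ∂_2 − rank ∂_3 = (10 − 6) − 4 = 0, and the invariant factors of ∂_3 are all 1, so H_2 = 0.
  H_3: rank ker ∂_3 − rank ∂_4 = (5 − 4) − 0 = 1, and there is no ∂_4, so H_3 = Z.

As a check, the Euler characteristic is 5 − 10 + 10 − 5 = 0, which agrees with 1 − 0 + 0 − 1 = 0.

Hence the Betti numbers are b_0 = 1, b_1 = 0, b_2 = 0, b_3 = 1.

b_0 = 1, b_1 = 0, b_2 = 0, b_3 = 1.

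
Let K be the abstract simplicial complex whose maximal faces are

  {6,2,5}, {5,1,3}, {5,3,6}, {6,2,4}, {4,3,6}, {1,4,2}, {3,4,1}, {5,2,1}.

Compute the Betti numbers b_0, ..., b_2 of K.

b_0 = 1, b_1 = 0, b_2 = 1.

Take the total order 1 < 2 < 3 < 4 < 5 < 6 on the vertex set. Then K (dimension 2) consists of the simplices:

  0-simplices (6): [1], [2], [3], [4], [5], [6]
  1-simplices (12): [1,2], [1,3], [1,4], [1,5], [2,4], [2,5], [2,6], [3,4], [3,5], [3,6], [4,6], [5,6]
  2-simplices (8): [1,2,4], [1,2,5], [1,3,4], [1,3,5], [2,4,6], [2,5,6], [3,4,6], [3,5,6]

so the chain groups are C_0 ≅ Z^6, C_1 ≅ Z^12, C_2 ≅ Z^8.

Boundary ∂_1: C_1 → C_0 is given by ∂[p,q] = [q] − [p]. For instance
  ∂[5,6] = [6] − [5].
The 6×12 boundary matrix has rank 5 and Smith normal form diag(1,1,1,1,1).

The boundary map ∂_2: C_2 → C_1 maps a triangle to the signed sum of its edges. For instance
  ∂[3,5,6] = [5,6] − [3,6] + [3,5],
  ∂[2,5,6] = [5,6] − [2,6] + [2,5].
This gives a 12×8 integer matrix of rank 7; reducing to Smith normal form yields diagonal entries (1,1,1,1,1,1,1).

From H_k ≅ ker(∂_k) / im(∂_{k+1}) we obtain:

  H_0: rank C_0 − rank ∂_1 = 6 − 5 = 1, and the invariant factors of ∂_1 are all 1, so H_0 = Z.
  H_1: rank ker ∂_1 − rank ∂_2 = (12 − 5) − 7 = 0, and the invariant factors of ∂_2 are all 1, so H_1 = 0.
  H_2: rank ker ∂_2 − rank ∂_3 = (8 − 7) − 0 = 1, and there is no ∂_3, so H_2 = Z.

As a check, the Euler characteristic is 6 − 12 + 8 = 2, which agrees with 1 − 0 + 1 = 2.
(K is a triangulation of the 2-sphere S^2.)

Hence the Betti numbers are b_0 = 1, b_1 = 0, b_2 = 1.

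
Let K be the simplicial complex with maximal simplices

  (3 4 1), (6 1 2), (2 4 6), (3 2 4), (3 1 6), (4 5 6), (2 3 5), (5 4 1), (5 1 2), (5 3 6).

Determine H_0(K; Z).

H_0 = Z.

Fix the vertex order 1 < 2 < 3 < 4 < 5 < 6 and write every simplex with vertices in increasing order. Then dim K = 2 and the simplices of K are:

  0-simplices (6): [1], [2], [3], [4], [5], [6]
  1-simplices (15): [1,2], [1,3], [1,4], [1,5], [1,6], [2,3], [2,4], [2,5], [2,6], [3,4], [3,5], [3,6], [4,5], [4,6], [5,6]
  2-simplices (10): [1,2,5], [1,2,6], [1,3,4], [1,3,6], [1,4,5], [2,3,4], [2,3,5], [2,4,6], [3,5,6], [4,5,6]

so the chain groups are C_0 ≅ Z^6, C_1 ≅ Z^15, C_2 ≅ Z^10.

∂_1: C_1 → C_0 sends each edge [p,q] (with p < q) to q − p.
This gives a 6×15 integer matrix of rank 5; reducing to Smith normal form yields diagonal entries (1,1,1,1,1).

Boundary ∂_2: C_2 → C_1 acts by ∂[p,q,r] = [q,r] − [p,r] + [p,q]. For instance
  ∂[2,4,6] = [4,6] − [2,6] + [2,4],
  ∂[1,2,5] = [2,5] − [1,5] + [1,2].
This gives a 15×10 integer matrix of rank 10; reducing to Smith normal form yields diagonal entries (1,1,1,1,1,1,1,1,1,2).

Computing H_k = (kernel of ∂_k) / (image of ∂_{k+1}):

  H_0: rank C_0 − rank ∂_1 = 6 − 5 = 1, and the invariant factors of ∂_1 are all 1, so H_0 = Z.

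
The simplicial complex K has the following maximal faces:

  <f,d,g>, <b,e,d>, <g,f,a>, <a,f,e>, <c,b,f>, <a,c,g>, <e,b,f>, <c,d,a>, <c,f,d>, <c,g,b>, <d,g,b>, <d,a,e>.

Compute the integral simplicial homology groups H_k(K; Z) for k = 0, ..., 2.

We work with the vertex ordering a < b < c < d < e < f < g. The simplices of K, each written with vertices in increasing order, are:

  0-simplices (7): a, b, c, d, e, f, g
  1-simplices (18): ac, ad, ae, af, ag, bc, bd, be, bf, bg, cd, cf, cg, de, df, dg, ef, fg
  2-simplices (12): acd, acg, ade, aef, afg, bcf, bcg, bde, bdg, bef, cdf, dfg

Hence C_0 ≅ Z^7, C_1 ≅ Z^18, C_2 ≅ Z^12.

Boundary ∂_1: C_1 → C_0 is given by ∂[p,q] = [q] − [p]. For instance
  ∂be = e − b.
As a 7×18 matrix over Z this has rank 6, with invariant factors (1,1,1,1,1,1).

The boundary map ∂_2: C_2 → C_1 sends each 2-simplex [p,q,r] to [q,r] − [p,r] + [p,q]. For instance
  ∂aef = ef − af + ae,
  ∂acd = cd − ad + ac.
The 18×12 boundary matrix has rank 12 and Smith normal form diag(1,1,1,1,1,1,1,1,1,1,1,2).

Now H_k = ker ∂_k / im ∂_{k+1}, so:

  H_0: rank C_0 − rank ∂_1 = 7 − 6 = 1, and the invariant factors of ∂_1 are all 1, so H_0 = Z.
  H_1: rank ker ∂_1 − rank ∂_2 = (18 − 6) − 12 = 0, and ∂_2 has invariant factor 2 > 1, so H_1 = Z/2.
  H_2: rank ker ∂_2 − rank ∂_3 = (12 − 12) − 0 = 0, and there is no ∂_3, so H_2 = 0.

(K is a triangulation of the real projective plane RP^2.)

H_0 ≅ Z,  H_1 ≅ Z/2,  H_2 = 0.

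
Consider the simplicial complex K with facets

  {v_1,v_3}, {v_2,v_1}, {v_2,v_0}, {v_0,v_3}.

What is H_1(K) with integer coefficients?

H_1 = Z.

Fix the vertex order v_0 < v_1 < v_2 < v_3 and write every simplex with vertices in increasing order. Then dim K = 1 and the simplices of K are:

  0-simplices (4): [v_0], [v_1], [v_2], [v_3]
  1-simplices (4): [v_0,v_2], [v_0,v_3], [v_1,v_2], [v_1,v_3]

so the chain groups are C_0 ≅ Z^4, C_1 ≅ Z^4.

∂_1: C_1 → C_0 maps an edge to its endpoints' difference, ∂[p,q] = q − p. For instance
  ∂[v_1,v_2] = [v_2] − [v_1].
As a 4×4 matrix over Z this has rank 3, with invariant factors (1,1,1).

From H_k ≅ ker(∂_k) / im(∂_{k+1}) we obtain:

  H_1: rank ker ∂_1 − rank ∂_2 = (4 − 3) − 0 = 1, and there is no ∂_2, so H_1 ≅ Z.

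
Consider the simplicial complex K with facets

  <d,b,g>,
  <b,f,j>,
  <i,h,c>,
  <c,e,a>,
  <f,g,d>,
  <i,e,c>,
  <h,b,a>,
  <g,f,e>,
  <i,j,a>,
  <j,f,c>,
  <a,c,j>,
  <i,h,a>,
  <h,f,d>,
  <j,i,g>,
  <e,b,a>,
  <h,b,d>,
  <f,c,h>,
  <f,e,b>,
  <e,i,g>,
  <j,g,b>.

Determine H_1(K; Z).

Order the vertices as a < b < c < d < e < f < g < h < i < j. Listing each simplex with vertices in this order, K has dimension 2 with simplices:

  0-simplices (10): a, b, c, d, e, f, g, h, i, j
  1-simplices (30): ab, ac, ae, ah, ai, aj, bd, be, bf, bg, bh, bj, ce, cf, ch, ci, cj, df, dg, dh, ef, eg, ei, fg, fh, fj, gi, gj, hi, ij
  2-simplices (20): abe, abh, ace, acj, ahi, aij, bdg, bdh, bef, bfj, bgj, cei, cfh, cfj, chi, dfg, dfh, efg, egi, gij

giving chain groups C_0 ≅ Z^10, C_1 ≅ Z^30, C_2 ≅ Z^20.

∂_1: C_1 → C_0 maps an edge to its endpoints' difference, ∂[p,q] = q − p.
The resulting 10×30 matrix has rank 9, and its Smith normal form has invariant factors (1,1,1,1,1,1,1,1,1).

Boundary ∂_2: C_2 → C_1 sends each 2-simplex [p,q,r] to [q,r] − [p,r] + [p,q]. For instance
  ∂bef = ef − bf + be,
  ∂dfg = fg − dg + df.
This gives a 30×20 integer matrix of rank 20; reducing to Smith normal form yields diagonal entries (1,1,1,1,1,1,1,1,1,1,1,1,1,1,1,1,1,1,1,2).

From H_k ≅ ker(∂_k) / im(∂_{k+1}) we obtain:

  H_1: rank ker ∂_1 − rank ∂_2 = (30 − 9) − 20 = 1, and ∂_2 has invariant factor 2 > 1, so H_1 = Z ⊕ Z/2Z.

H_1 = Z ⊕ Z/2Z.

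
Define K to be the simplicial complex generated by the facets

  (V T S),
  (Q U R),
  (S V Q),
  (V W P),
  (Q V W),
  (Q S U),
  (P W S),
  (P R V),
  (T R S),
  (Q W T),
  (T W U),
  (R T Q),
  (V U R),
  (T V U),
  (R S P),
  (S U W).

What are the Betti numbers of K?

We work with the vertex ordering P < Q < R < S < T < U < V < W. The simplices of K, each written with vertices in increasing order, are:

  0-simplices (8): P, Q, R, S, T, U, V, W
  1-simplices (24): PR, PS, PV, PW, QR, QS, QT, QU, QV, QW, RS, RT, RU, RV, ST, SU, SV, SW, TU, TV, TW, UV, UW, VW
  2-simplices (16): PRS, PRV, PSW, PVW, QRT, QRU, QSU, QSV, QTW, QVW, RST, RUV, STV, SUW, TUV, TUW

Hence C_0 ≅ Z^8, C_1 ≅ Z^24, C_2 ≅ Z^16.

∂_1: C_1 → C_0 maps an edge to its endpoints' difference, ∂[p,q] = q − p. For instance
  ∂RV = V − R.
This gives a 8×24 integer matrix of rank 7; reducing to Smith normal form yields diagonal entries (1,1,1,1,1,1,1).

Boundary ∂_2: C_2 → C_1 maps a triangle to the signed sum of its edges. For instance
  ∂TUW = UW − TW + TU,
  ∂PVW = VW − PW + PV.
The resulting 24×16 matrix has rank 15, and its Smith normal form has invariant factors (1,1,1,1,1,1,1,1,1,1,1,1,1,1,1).

From H_k ≅ ker(∂_k) / im(∂_{k+1}) we obtain:

  H_0: rank C_0 − rank ∂_1 = 8 − 7 = 1, and the invariant factors of ∂_1 are all 1, so H_0 ≅ Z.
  H_1: rank ker ∂_1 − rank ∂_2 = (24 − 7) − 15 = 2, and the invariant factors of ∂_2 are all 1, so H_1 ≅ Z^2.
  H_2: rank ker ∂_2 − rank ∂_3 = (16 − 15) − 0 = 1, and there is no ∂_3, so H_2 ≅ Z.

Hence the Betti numbers are b_0 = 1, b_1 = 2, b_2 = 1.

b_0 = 1, b_1 = 2, b_2 = 1.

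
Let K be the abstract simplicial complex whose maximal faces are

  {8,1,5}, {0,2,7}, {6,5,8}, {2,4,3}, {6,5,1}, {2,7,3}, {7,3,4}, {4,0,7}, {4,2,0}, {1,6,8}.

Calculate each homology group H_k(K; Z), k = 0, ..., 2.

K has 9 vertices, 15 edges, 10 triangles.
rank ∂_0 = 0, rank ∂_1 = 7 ⇒ b_0 = 9 − 0 − 7 = 2; all invariant factors of ∂_1 are 1 so no torsion. So H_0 ≅ Z^2.
rank ∂_1 = 7, rank ∂_2 = 8 ⇒ b_1 = 15 − 7 − 8 = 0; all invariant factors of ∂_2 are 1 so no torsion. So H_1 ≅ 0.
rank ∂_2 = 8, rank ∂_3 = 0 ⇒ b_2 = 10 − 8 − 0 = 2. So H_2 ≅ Z^2.

H_0 = Z^2,  H_1 = 0,  H_2 = Z^2.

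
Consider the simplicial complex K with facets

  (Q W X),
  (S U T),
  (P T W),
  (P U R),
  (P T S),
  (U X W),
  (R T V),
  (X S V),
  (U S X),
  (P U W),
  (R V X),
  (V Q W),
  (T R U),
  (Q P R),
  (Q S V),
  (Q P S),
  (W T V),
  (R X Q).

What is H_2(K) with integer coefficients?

K has 9 vertices, 27 edges, 18 triangles.
rank ∂_2 = 18, rank ∂_3 = 0 ⇒ b_2 = 18 − 18 − 0 = 0. So H_2 = 0.

H_2 ≅ 0.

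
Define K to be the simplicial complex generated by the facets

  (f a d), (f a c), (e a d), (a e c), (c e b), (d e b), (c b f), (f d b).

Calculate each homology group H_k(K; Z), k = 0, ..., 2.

Order the vertices as a < b < c < d < e < f. Listing each simplex with vertices in this order, K has dimension 2 with simplices:

  0-simplices (6): a, b, c, d, e, f
  1-simplices (12): ac, ad, ae, af, bc, bd, be, bf, ce, cf, de, df
  2-simplices (8): ace, acf, ade, adf, bce, bcf, bde, bdf

Hence C_0 ≅ Z^6, C_1 ≅ Z^12, C_2 ≅ Z^8.

The boundary map ∂_1: C_1 → C_0 maps an edge to its endpoints' difference, ∂[p,q] = q − p.
The resulting 6×12 matrix has rank 5, and its Smith normal form has invariant factors (1,1,1,1,1).

∂_2: C_2 → C_1 maps a triangle to the signed sum of its edges. For instance
  ∂adf = df − af + ad,
  ∂ace = ce − ae + ac.
This gives a 12×8 integer matrix of rank 7; reducing to Smith normal form yields diagonal entries (1,1,1,1,1,1,1).

Computing H_k = (kernel of ∂_k) / (image of ∂_{k+1}):

  H_0: rank C_0 − rank ∂_1 = 6 − 5 = 1, and the invariant factors of ∂_1 are all 1, so H_0 = Z.
  H_1: rank ker ∂_1 − rank ∂_2 = (12 − 5) − 7 = 0, and the invariant factors of ∂_2 are all 1, so H_1 = 0.
  H_2: rank ker ∂_2 − rank ∂_3 = (8 − 7) − 0 = 1, and there is no ∂_3, so H_2 = Z.

(K is a triangulation of the 2-sphere S^2.)

H_0 = Z,  H_1 = 0,  H_2 = Z.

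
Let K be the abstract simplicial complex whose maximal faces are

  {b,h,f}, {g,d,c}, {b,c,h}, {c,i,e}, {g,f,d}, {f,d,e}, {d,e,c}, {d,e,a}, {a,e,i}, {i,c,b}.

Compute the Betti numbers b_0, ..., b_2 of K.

b_0 = 1, b_1 = 1, b_2 = 0.

We work with the vertex ordering a < b < c < d < e < f < g < h < i. The simplices of K, each written with vertices in increasing order, are:

  0-simplices (9): a, b, c, d, e, f, g, h, i
  1-simplices (19): ad, ae, ai, bc, bf, bh, bi, cd, ce, cg, ch, ci, de, df, dg, ef, ei, fg, fh
  2-simplices (10): ade, aei, bch, bci, bfh, cde, cdg, cei, def, dfg

so the chain groups are C_0 ≅ Z^9, C_1 ≅ Z^19, C_2 ≅ Z^10.

The boundary map ∂_1: C_1 → C_0 sends each edge [p,q] (with p < q) to q − p.
As a 9×19 matrix over Z this has rank 8, with invariant factors (1,1,1,1,1,1,1,1).

Boundary ∂_2: C_2 → C_1 maps a triangle to the signed sum of its edges. For instance
  ∂ade = de − ae + ad,
  ∂cde = de − ce + cd.
The resulting 19×10 matrix has rank 10, and its Smith normal form has invariant factors (1,1,1,1,1,1,1,1,1,1).

From H_k ≅ ker(∂_k) / im(∂_{k+1}) we obtain:

  H_0: rank C_0 − rank ∂_1 = 9 − 8 = 1, and the invariant factors of ∂_1 are all 1, so H_0 ≅ Z.
  H_1: rank ker ∂_1 − rank ∂_2 = (19 − 8) − 10 = 1, and the invariant factors of ∂_2 are all 1, so H_1 ≅ Z.
  H_2: rank ker ∂_2 − rank ∂_3 = (10 − 10) − 0 = 0, and there is no ∂_3, so H_2 ≅ 0.

Hence the Betti numbers are b_0 = 1, b_1 = 1, b_2 = 0.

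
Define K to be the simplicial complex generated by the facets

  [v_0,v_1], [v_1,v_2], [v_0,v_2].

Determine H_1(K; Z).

H_1 = Z.

We work with the vertex ordering v_0 < v_1 < v_2. The simplices of K, each written with vertices in increasing order, are:

  0-simplices (3): [v_0], [v_1], [v_2]
  1-simplices (3): [v_0,v_1], [v_0,v_2], [v_1,v_2]

Hence C_0 ≅ Z^3, C_1 ≅ Z^3.

The boundary map ∂_1: C_1 → C_0 is given by ∂[p,q] = [q] − [p].
The resulting 3×3 matrix has rank 2, and its Smith normal form has invariant factors (1,1).

Reading off H_k = ker ∂_k / im ∂_{k+1}:

  H_1: rank ker ∂_1 − rank ∂_2 = (3 − 2) − 0 = 1, and there is no ∂_2, so H_1 = Z.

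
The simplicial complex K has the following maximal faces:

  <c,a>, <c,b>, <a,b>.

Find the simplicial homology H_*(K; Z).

We work with the vertex ordering a < b < c. The simplices of K, each written with vertices in increasing order, are:

  0-simplices (3): a, b, c
  1-simplices (3): ab, ac, bc

so the chain groups are C_0 ≅ Z^3, C_1 ≅ Z^3.

∂_1: C_1 → C_0 sends each edge [p,q] (with p < q) to q − p. For instance
  ∂ab = b − a.
The resulting 3×3 matrix has rank 2, and its Smith normal form has invariant factors (1,1).

Computing H_k = (kernel of ∂_k) / (image of ∂_{k+1}):

  H_0: rank C_0 − rank ∂_1 = 3 − 2 = 1, and the invariant factors of ∂_1 are all 1, so H_0 = Z.
  H_1: rank ker ∂_1 − rank ∂_2 = (3 − 2) − 0 = 1, and there is no ∂_2, so H_1 = Z.

As a check, the Euler characteristic is 3 − 3 = 0, which agrees with 1 − 1 = 0.

H_0 = Z,  H_1 = Z.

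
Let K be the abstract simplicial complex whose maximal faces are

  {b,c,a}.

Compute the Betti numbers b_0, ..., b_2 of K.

Take the total order a < b < c on the vertex set. Then K (dimension 2) consists of the simplices:

  0-simplices (3): a, b, c
  1-simplices (3): ab, ac, bc
  2-simplices (1): abc

giving chain groups C_0 ≅ Z^3, C_1 ≅ Z^3, C_2 ≅ Z^1.

∂_1: C_1 → C_0 sends each edge [p,q] (with p < q) to q − p. For instance
  ∂ac = c − a.
The resulting 3×3 matrix has rank 2, and its Smith normal form has invariant factors (1,1).

Boundary ∂_2: C_2 → C_1 sends each 2-simplex [p,q,r] to [q,r] − [p,r] + [p,q]. For instance
  ∂abc = bc − ac + ab.
The resulting 3×1 matrix has rank 1, and its Smith normal form has invariant factors (1).

Now H_k = ker ∂_k / im ∂_{k+1}, so:

  H_0: rank C_0 − rank ∂_1 = 3 − 2 = 1, and the invariant factors of ∂_1 are all 1, so H_0 ≅ Z.
  H_1: rank ker ∂_1 − rank ∂_2 = (3 − 2) − 1 = 0, and the invariant factors of ∂_2 are all 1, so H_1 ≅ 0.
  H_2: rank ker ∂_2 − rank ∂_3 = (1 − 1) − 0 = 0, and there is no ∂_3, so H_2 ≅ 0.

As a check, the Euler characteristic is 3 − 3 + 1 = 1, which agrees with 1 − 0 + 0 = 1.
(K is a triangulation of the 2-simplex.)

Hence the Betti numbers are b_0 = 1, b_1 = 0, b_2 = 0.

b_0 = 1, b_1 = 0, b_2 = 0.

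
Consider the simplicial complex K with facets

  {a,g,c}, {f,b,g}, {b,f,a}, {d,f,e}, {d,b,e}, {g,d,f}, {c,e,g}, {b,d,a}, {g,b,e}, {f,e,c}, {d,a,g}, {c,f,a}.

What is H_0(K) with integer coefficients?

H_0 = Z.

Order the vertices as a < b < c < d < e < f < g. Listing each simplex with vertices in this order, K has dimension 2 with simplices:

  0-simplices (7): a, b, c, d, e, f, g
  1-simplices (18): ab, ac, ad, af, ag, bd, be, bf, bg, ce, cf, cg, de, df, dg, ef, eg, fg
  2-simplices (12): abd, abf, acf, acg, adg, bde, beg, bfg, cef, ceg, def, dfg

so the chain groups are C_0 ≅ Z^7, C_1 ≅ Z^18, C_2 ≅ Z^12.

Boundary ∂_1: C_1 → C_0 sends each edge [p,q] (with p < q) to q − p.
The resulting 7×18 matrix has rank 6, and its Smith normal form has invariant factors (1,1,1,1,1,1).

The boundary map ∂_2: C_2 → C_1 acts by ∂[p,q,r] = [q,r] − [p,r] + [p,q]. For instance
  ∂acf = cf − af + ac,
  ∂bfg = fg − bg + bf.
The 18×12 boundary matrix has rank 12 and Smith normal form diag(1,1,1,1,1,1,1,1,1,1,1,2).

Computing H_k = (kernel of ∂_k) / (image of ∂_{k+1}):

  H_0: rank C_0 − rank ∂_1 = 7 − 6 = 1, and the invariant factors of ∂_1 are all 1, so H_0 = Z.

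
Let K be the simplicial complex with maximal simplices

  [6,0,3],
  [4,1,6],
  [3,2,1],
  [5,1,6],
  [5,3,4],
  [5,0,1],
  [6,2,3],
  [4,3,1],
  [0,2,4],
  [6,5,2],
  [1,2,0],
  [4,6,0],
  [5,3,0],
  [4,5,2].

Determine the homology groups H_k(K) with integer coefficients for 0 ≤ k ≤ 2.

H_0 = Z,  H_1 = Z^2,  H_2 = Z.

Order the vertices as 0 < 1 < 2 < 3 < 4 < 5 < 6. Listing each simplex with vertices in this order, K has dimension 2 with simplices:

  0-simplices (7): [0], [1], [2], [3], [4], [5], [6]
  1-simplices (21): [0,1], [0,2], [0,3], [0,4], [0,5], [0,6], [1,2], [1,3], [1,4], [1,5], [1,6], [2,3], [2,4], [2,5], [2,6], [3,4], [3,5], [3,6], [4,5], [4,6], [5,6]
  2-simplices (14): [0,1,2], [0,1,5], [0,2,4], [0,3,5], [0,3,6], [0,4,6], [1,2,3], [1,3,4], [1,4,6], [1,5,6], [2,3,6], [2,4,5], [2,5,6], [3,4,5]

giving chain groups C_0 ≅ Z^7, C_1 ≅ Z^21, C_2 ≅ Z^14.

Boundary ∂_1: C_1 → C_0 is given by ∂[p,q] = [q] − [p]. For instance
  ∂[1,2] = [2] − [1].
This gives a 7×21 integer matrix of rank 6; reducing to Smith normal form yields diagonal entries (1,1,1,1,1,1).

The boundary map ∂_2: C_2 → C_1 sends each 2-simplex [p,q,r] to [q,r] − [p,r] + [p,q]. For instance
  ∂[3,4,5] = [4,5] − [3,5] + [3,4],
  ∂[1,2,3] = [2,3] − [1,3] + [1,2].
The resulting 21×14 matrix has rank 13, and its Smith normal form has invariant factors (1,1,1,1,1,1,1,1,1,1,1,1,1).

Computing H_k = (kernel of ∂_k) / (image of ∂_{k+1}):

  H_0: rank C_0 − rank ∂_1 = 7 − 6 = 1, and the invariant factors of ∂_1 are all 1, so H_0 ≅ Z.
  H_1: rank ker ∂_1 − rank ∂_2 = (21 − 6) − 13 = 2, and the invariant factors of ∂_2 are all 1, so H_1 ≅ Z^2.
  H_2: rank ker ∂_2 − rank ∂_3 = (14 − 13) − 0 = 1, and there is no ∂_3, so H_2 ≅ Z.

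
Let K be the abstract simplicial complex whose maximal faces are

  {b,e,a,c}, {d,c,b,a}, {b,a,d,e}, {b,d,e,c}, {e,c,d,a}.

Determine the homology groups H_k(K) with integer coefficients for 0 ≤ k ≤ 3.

Fix the vertex order a < b < c < d < e and write every simplex with vertices in increasing order. Then dim K = 3 and the simplices of K are:

  0-simplices (5): a, b, c, d, e
  1-simplices (10): ab, ac, ad, ae, bc, bd, be, cd, ce, de
  2-simplices (10): abc, abd, abe, acd, ace, ade, bcd, bce, bde, cde
  3-simplices (5): abcd, abce, abde, acde, bcde

so the chain groups are C_0 ≅ Z^5, C_1 ≅ Z^10, C_2 ≅ Z^10, C_3 ≅ Z^5.

Boundary ∂_1: C_1 → C_0 maps an edge to its endpoints' difference, ∂[p,q] = q − p. For instance
  ∂ad = d − a.
This gives a 5×10 integer matrix of rank 4; reducing to Smith normal form yields diagonal entries (1,1,1,1).

Boundary ∂_2: C_2 → C_1 sends each 2-simplex [p,q,r] to [q,r] − [p,r] + [p,q]. For instance
  ∂ade = de − ae + ad,
  ∂bcd = cd − bd + bc.
The resulting 10×10 matrix has rank 6, and its Smith normal form has invariant factors (1,1,1,1,1,1).

Boundary ∂_3: C_3 → C_2 sends each 3-simplex σ to the alternating sum Σ_i (−1)^i (σ with its i-th vertex removed). For instance
  ∂abce = bce − ace + abe − abc,
  ∂abcd = bcd − acd + abd − abc.
The resulting 10×5 matrix has rank 4, and its Smith normal form has invariant factors (1,1,1,1).

Computing H_k = (kernel of ∂_k) / (image of ∂_{k+1}):

  H_0: rank C_0 − rank ∂_1 = 5 − 4 = 1, and the invariant factors of ∂_1 are all 1, so H_0 ≅ Z.
  H_1: rank ker ∂_1 − rank ∂_2 = (10 − 4) − 6 = 0, and the invariant factors of ∂_2 are all 1, so H_1 ≅ 0.
  H_2: rank ker ∂_2 − rank ∂_3 = (10 − 6) − 4 = 0, and the invariant factors of ∂_3 are all 1, so H_2 ≅ 0.
  H_3: rank ker ∂_3 − rank ∂_4 = (5 − 4) − 0 = 1, and there is no ∂_4, so H_3 ≅ Z.

(K is a triangulation of the 3-sphere S^3.)

H_0 = Z,  H_1 = 0,  H_2 = 0,  H_3 = Z.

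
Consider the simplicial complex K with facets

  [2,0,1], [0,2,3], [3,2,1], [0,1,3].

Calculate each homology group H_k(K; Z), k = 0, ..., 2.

Take the total order 0 < 1 < 2 < 3 on the vertex set. Then K (dimension 2) consists of the simplices:

  0-simplices (4): [0], [1], [2], [3]
  1-simplices (6): [0,1], [0,2], [0,3], [1,2], [1,3], [2,3]
  2-simplices (4): [0,1,2], [0,1,3], [0,2,3], [1,2,3]

so the chain groups are C_0 ≅ Z^4, C_1 ≅ Z^6, C_2 ≅ Z^4.

The boundary map ∂_1: C_1 → C_0 is given by ∂[p,q] = [q] − [p]. For instance
  ∂[1,3] = [3] − [1].
The resulting 4×6 matrix has rank 3, and its Smith normal form has invariant factors (1,1,1).

∂_2: C_2 → C_1 maps a triangle to the signed sum of its edges. For instance
  ∂[0,1,2] = [1,2] − [0,2] + [0,1],
  ∂[0,1,3] = [1,3] − [0,3] + [0,1].
As a 6×4 matrix over Z this has rank 3, with invariant factors (1,1,1).

Reading off H_k = ker ∂_k / im ∂_{k+1}:

  H_0: rank C_0 − rank ∂_1 = 4 − 3 = 1, and the invariant factors of ∂_1 are all 1, so H_0 ≅ Z.
  H_1: rank ker ∂_1 − rank ∂_2 = (6 − 3) − 3 = 0, and the invariant factors of ∂_2 are all 1, so H_1 ≅ 0.
  H_2: rank ker ∂_2 − rank ∂_3 = (4 − 3) − 0 = 1, and there is no ∂_3, so H_2 ≅ Z.

(K is a triangulation of the 2-sphere S^2.)

H_0 = Z,  H_1 = 0,  H_2 = Z.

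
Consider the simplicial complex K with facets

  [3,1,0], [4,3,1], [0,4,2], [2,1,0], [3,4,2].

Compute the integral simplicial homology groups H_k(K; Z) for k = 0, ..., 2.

K has 5 vertices, 10 edges, 5 triangles.
rank ∂_0 = 0, rank ∂_1 = 4 ⇒ b_0 = 5 − 0 − 4 = 1; all invariant factors of ∂_1 are 1 so no torsion. So H_0 ≅ Z.
rank ∂_1 = 4, rank ∂_2 = 5 ⇒ b_1 = 10 − 4 − 5 = 1; all invariant factors of ∂_2 are 1 so no torsion. So H_1 ≅ Z.
rank ∂_2 = 5, rank ∂_3 = 0 ⇒ b_2 = 5 − 5 − 0 = 0. So H_2 ≅ 0.

H_0 = Z,  H_1 = Z,  H_2 = 0.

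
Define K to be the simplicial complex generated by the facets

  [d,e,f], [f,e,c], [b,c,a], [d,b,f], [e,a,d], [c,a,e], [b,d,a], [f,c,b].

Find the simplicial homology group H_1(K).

We work with the vertex ordering a < b < c < d < e < f. The simplices of K, each written with vertices in increasing order, are:

  0-simplices (6): a, b, c, d, e, f
  1-simplices (12): ab, ac, ad, ae, bc, bd, bf, ce, cf, de, df, ef
  2-simplices (8): abc, abd, ace, ade, bcf, bdf, cef, def

Hence C_0 ≅ Z^6, C_1 ≅ Z^12, C_2 ≅ Z^8.

The boundary map ∂_1: C_1 → C_0 is given by ∂[p,q] = [q] − [p]. For instance
  ∂bd = d − b.
This gives a 6×12 integer matrix of rank 5; reducing to Smith normal form yields diagonal entries (1,1,1,1,1).

∂_2: C_2 → C_1 maps a triangle to the signed sum of its edges. For instance
  ∂abc = bc − ac + ab,
  ∂abd = bd − ad + ab.
As a 12×8 matrix over Z this has rank 7, with invariant factors (1,1,1,1,1,1,1).

Computing H_k = (kernel of ∂_k) / (image of ∂_{k+1}):

  H_1: rank ker ∂_1 − rank ∂_2 = (12 − 5) − 7 = 0, and the invariant factors of ∂_2 are all 1, so H_1 = 0.

H_1 = 0.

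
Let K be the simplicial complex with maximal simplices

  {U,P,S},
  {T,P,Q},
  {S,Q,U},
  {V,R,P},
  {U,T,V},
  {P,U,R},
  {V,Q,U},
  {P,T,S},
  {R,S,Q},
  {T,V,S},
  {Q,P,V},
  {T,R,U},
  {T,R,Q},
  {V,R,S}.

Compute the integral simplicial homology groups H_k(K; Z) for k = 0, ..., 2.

Take the total order P < Q < R < S < T < U < V on the vertex set. Then K (dimension 2) consists of the simplices:

  0-simplices (7): P, Q, R, S, T, U, V
  1-simplices (21): PQ, PR, PS, PT, PU, PV, QR, QS, QT, QU, QV, RS, RT, RU, RV, ST, SU, SV, TU, TV, UV
  2-simplices (14): PQT, PQV, PRU, PRV, PST, PSU, QRS, QRT, QSU, QUV, RSV, RTU, STV, TUV

Hence C_0 ≅ Z^7, C_1 ≅ Z^21, C_2 ≅ Z^14.

Boundary ∂_1: C_1 → C_0 is given by ∂[p,q] = [q] − [p]. For instance
  ∂SU = U − S.
The 7×21 boundary matrix has rank 6 and Smith normal form diag(1,1,1,1,1,1).

The boundary map ∂_2: C_2 → C_1 sends each 2-simplex [p,q,r] to [q,r] − [p,r] + [p,q]. For instance
  ∂PQV = QV − PV + PQ,
  ∂RSV = SV − RV + RS.
The 21×14 boundary matrix has rank 13 and Smith normal form diag(1,1,1,1,1,1,1,1,1,1,1,1,1).

Now H_k = ker ∂_k / im ∂_{k+1}, so:

  H_0: rank C_0 − rank ∂_1 = 7 − 6 = 1, and the invariant factors of ∂_1 are all 1, so H_0 = Z.
  H_1: rank ker ∂_1 − rank ∂_2 = (21 − 6) − 13 = 2, and the invariant factors of ∂_2 are all 1, so H_1 = Z^2.
  H_2: rank ker ∂_2 − rank ∂_3 = (14 − 13) − 0 = 1, and there is no ∂_3, so H_2 = Z.

H_0 ≅ Z,  H_1 ≅ Z^2,  H_2 ≅ Z.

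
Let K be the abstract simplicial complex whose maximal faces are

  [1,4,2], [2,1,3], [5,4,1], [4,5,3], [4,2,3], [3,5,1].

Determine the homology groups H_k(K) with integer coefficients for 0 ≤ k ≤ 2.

H_0 = Z,  H_1 = 0,  H_2 = Z.

Take the total order 1 < 2 < 3 < 4 < 5 on the vertex set. Then K (dimension 2) consists of the simplices:

  0-simplices (5): [1], [2], [3], [4], [5]
  1-simplices (9): [1,2], [1,3], [1,4], [1,5], [2,3], [2,4], [3,4], [3,5], [4,5]
  2-simplices (6): [1,2,3], [1,2,4], [1,3,5], [1,4,5], [2,3,4], [3,4,5]

Hence C_0 ≅ Z^5, C_1 ≅ Z^9, C_2 ≅ Z^6.

Boundary ∂_1: C_1 → C_0 maps an edge to its endpoints' difference, ∂[p,q] = q − p. For instance
  ∂[3,4] = [4] − [3].
The resulting 5×9 matrix has rank 4, and its Smith normal form has invariant factors (1,1,1,1).

The boundary map ∂_2: C_2 → C_1 maps a triangle to the signed sum of its edges. For instance
  ∂[3,4,5] = [4,5] − [3,5] + [3,4],
  ∂[1,2,4] = [2,4] − [1,4] + [1,2].
As a 9×6 matrix over Z this has rank 5, with invariant factors (1,1,1,1,1).

Computing H_k = (kernel of ∂_k) / (image of ∂_{k+1}):

  H_0: rank C_0 − rank ∂_1 = 5 − 4 = 1, and the invariant factors of ∂_1 are all 1, so H_0 ≅ Z.
  H_1: rank ker ∂_1 − rank ∂_2 = (9 − 4) − 5 = 0, and the invariant factors of ∂_2 are all 1, so H_1 ≅ 0.
  H_2: rank ker ∂_2 − rank ∂_3 = (6 − 5) − 0 = 1, and there is no ∂_3, so H_2 ≅ Z.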